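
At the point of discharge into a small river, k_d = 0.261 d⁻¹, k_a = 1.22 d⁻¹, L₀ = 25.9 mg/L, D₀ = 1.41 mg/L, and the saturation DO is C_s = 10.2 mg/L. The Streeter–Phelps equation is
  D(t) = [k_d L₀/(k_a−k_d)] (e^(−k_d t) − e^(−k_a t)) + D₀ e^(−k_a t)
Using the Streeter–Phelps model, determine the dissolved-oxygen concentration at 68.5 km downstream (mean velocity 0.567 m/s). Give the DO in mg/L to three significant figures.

Travel time t = x/v = 68.5 km / (0.567 m/s) = 68500 m / 0.567 m/s = 120800 s = 1.398 d.
k_d L₀/(k_a−k_d) = 0.261×25.9/(1.22−0.261) = 6.760/0.9590 = 7.049 mg/L.
e^(−k_d t) = e^(−0.261×1.398) = 0.6942; e^(−k_a t) = e^(−1.22×1.398) = 0.1816.
D = 7.049 × (0.6942 − 0.1816) + 1.41 × 0.1816 = 3.613 + 0.2561 = 3.869 mg/L.
DO = C_s − D = 10.2 − 3.869 = 6.331 mg/L.

DO ≈ 6.33 mg/L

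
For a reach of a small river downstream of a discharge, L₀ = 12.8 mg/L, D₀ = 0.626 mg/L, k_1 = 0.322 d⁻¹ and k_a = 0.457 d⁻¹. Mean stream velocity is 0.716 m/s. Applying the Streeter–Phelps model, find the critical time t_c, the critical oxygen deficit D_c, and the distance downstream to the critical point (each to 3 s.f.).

t_c ≈ 2.44 d; D_c ≈ 4.11 mg/L; x_c ≈ 151 km

t_c = [1/(k_a−k_1)] ln[(k_a/k_1)(1 − D₀(k_a−k_1)/(k_1 L₀))]
= [1/(0.457−0.322)] ln[(0.457/0.322)(1 − 0.626×0.1350/(0.322×12.8))]
= (1/0.1350) ln[1.419 × 0.9795] = 7.407 × ln(1.390) = 7.407 × 0.3294 = 2.440 d.
L(t_c) = L₀ e^(−k_1 t_c) = 12.8 × 0.4558 = 5.834 mg/L, and at the critical point k_a D_c = k_1 L, so D_c = (0.322/0.457) × 5.834 = 4.111 mg/L.
x_c = v t_c = 0.716 m/s × 2.440 d × 86400 s/d = 151000 m ≈ 151 km.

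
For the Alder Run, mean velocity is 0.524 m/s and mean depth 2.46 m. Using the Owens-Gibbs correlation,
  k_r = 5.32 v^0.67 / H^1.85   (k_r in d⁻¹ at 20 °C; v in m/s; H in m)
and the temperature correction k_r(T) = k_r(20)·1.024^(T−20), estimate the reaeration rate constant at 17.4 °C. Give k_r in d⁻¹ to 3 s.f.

k_r ≈ 0.614 d⁻¹

k_r(20) = 5.32 × 0.524^0.67 / 2.46^1.85 = 5.32 × 0.6486 / 5.287 = 0.6526 d⁻¹.
k_r(17.4) = 0.6526 × 1.024^(17.4−20) = 0.6526 × 0.9402 = 0.6136 d⁻¹.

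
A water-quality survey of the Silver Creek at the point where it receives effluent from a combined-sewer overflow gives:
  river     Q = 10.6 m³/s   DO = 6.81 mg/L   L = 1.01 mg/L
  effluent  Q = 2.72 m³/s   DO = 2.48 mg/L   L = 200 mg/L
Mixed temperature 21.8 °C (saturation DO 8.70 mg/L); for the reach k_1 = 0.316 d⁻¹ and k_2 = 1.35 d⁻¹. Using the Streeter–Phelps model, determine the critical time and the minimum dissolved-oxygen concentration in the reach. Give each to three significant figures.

t_c ≈ 1.17 d; minimum DO ≈ 1.96 mg/L

Mixed DO = (10.6×6.81 + 2.72×2.48)/(10.6+2.72) = 78.93/13.32 = 5.926 mg/L.
Mixed L₀ = (10.6×1.01 + 2.72×200)/(13.32) = 554.7/13.32 = 41.64 mg/L.
Initial deficit D₀ = C_s − DO₀ = 8.70 − 5.926 = 2.774 mg/L.
t_c = (1/1.034) ln[(1.35/0.316)(1 − 2.774×1.034/(0.316×41.64))] = 0.9671 × ln(3.341) = 1.167 d.
D_c = (0.316/1.35) × 41.64 × e^(−0.316×1.167) = 0.2341 × 41.64 × 0.6917 = 6.742 mg/L.
Minimum DO = 8.70 − 6.742 = 1.958 mg/L.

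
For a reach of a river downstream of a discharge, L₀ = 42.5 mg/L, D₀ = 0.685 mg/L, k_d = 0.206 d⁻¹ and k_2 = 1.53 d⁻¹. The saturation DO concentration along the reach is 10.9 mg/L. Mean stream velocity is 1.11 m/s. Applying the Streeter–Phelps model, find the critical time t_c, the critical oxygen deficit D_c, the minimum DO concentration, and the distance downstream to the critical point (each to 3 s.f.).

t_c ≈ 1.43 d; D_c ≈ 4.26 mg/L; min DO ≈ 6.64 mg/L; x_c ≈ 137 km

With k_2/k_d = 7.427 and 1 − D₀(k_2−k_d)/(k_d L₀) = 0.8964,
t_c = ln(7.427 × 0.8964) / (1.53 − 0.206) = ln(6.658) / 1.324 = 1.896/1.324 = 1.432 d.
L(t_c) = L₀ e^(−k_d t_c) = 42.5 × 0.7446 = 31.64 mg/L, and at the critical point k_2 D_c = k_d L, so D_c = (0.206/1.53) × 31.64 = 4.261 mg/L.
Minimum DO = C_s − D_c = 10.9 − 4.261 = 6.639 mg/L.
x_c = v t_c = 1.11 m/s × 1.432 d × 86400 s/d = 137300 m ≈ 137 km.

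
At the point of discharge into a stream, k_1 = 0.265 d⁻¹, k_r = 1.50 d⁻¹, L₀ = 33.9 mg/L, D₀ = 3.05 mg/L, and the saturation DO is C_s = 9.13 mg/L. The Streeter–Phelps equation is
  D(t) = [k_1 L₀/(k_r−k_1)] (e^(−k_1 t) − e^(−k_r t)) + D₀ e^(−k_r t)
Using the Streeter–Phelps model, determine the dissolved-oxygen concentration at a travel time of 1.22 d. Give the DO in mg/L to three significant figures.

DO ≈ 4.54 mg/L

k_1 L₀/(k_r−k_1) = 0.265×33.9/(1.50−0.265) = 8.983/1.235 = 7.274 mg/L.
e^(−k_1 t) = e^(−0.265×1.220) = 0.7238; e^(−k_r t) = e^(−1.50×1.220) = 0.1604.
D = 7.274 × (0.7238 − 0.1604) + 3.05 × 0.1604 = 4.098 + 0.4893 = 4.587 mg/L.
DO = C_s − D = 9.13 − 4.587 = 4.543 mg/L.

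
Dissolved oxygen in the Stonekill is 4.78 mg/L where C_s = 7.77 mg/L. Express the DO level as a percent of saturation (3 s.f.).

% saturation = C/C_s × 100 = 4.78/7.77 × 100 = 61.5 %.

61.5 % saturation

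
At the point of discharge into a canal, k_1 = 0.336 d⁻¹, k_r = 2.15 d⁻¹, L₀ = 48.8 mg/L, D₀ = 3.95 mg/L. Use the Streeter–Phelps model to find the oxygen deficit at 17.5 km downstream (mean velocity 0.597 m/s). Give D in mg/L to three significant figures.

D ≈ 5.61 mg/L

Travel time t = x/v = 17.5 km / (0.597 m/s) = 17500 m / 0.597 m/s = 29310 s = 0.3393 d.
k_1 L₀/(k_r−k_1) = 0.336×48.8/(2.15−0.336) = 16.40/1.814 = 9.039 mg/L.
e^(−k_1 t) = e^(−0.336×0.3393) = 0.8923; e^(−k_r t) = e^(−2.15×0.3393) = 0.4822.
D = 9.039 × (0.8923 − 0.4822) + 3.95 × 0.4822 = 3.707 + 1.905 = 5.611 mg/L.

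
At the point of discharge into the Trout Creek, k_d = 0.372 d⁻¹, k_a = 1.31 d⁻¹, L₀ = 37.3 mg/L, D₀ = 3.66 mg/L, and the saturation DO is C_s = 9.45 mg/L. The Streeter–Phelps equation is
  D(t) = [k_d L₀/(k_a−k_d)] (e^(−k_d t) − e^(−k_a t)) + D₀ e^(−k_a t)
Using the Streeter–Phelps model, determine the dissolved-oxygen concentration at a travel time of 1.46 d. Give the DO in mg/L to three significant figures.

k_d L₀/(k_a−k_d) = 0.372×37.3/(1.31−0.372) = 13.88/0.9380 = 14.79 mg/L.
e^(−k_d t) = e^(−0.372×1.460) = 0.5809; e^(−k_a t) = e^(−1.31×1.460) = 0.1477.
D = 14.79 × (0.5809 − 0.1477) + 3.66 × 0.1477 = 6.409 + 0.5406 = 6.949 mg/L.
DO = C_s − D = 9.45 − 6.949 = 2.501 mg/L.

DO ≈ 2.50 mg/L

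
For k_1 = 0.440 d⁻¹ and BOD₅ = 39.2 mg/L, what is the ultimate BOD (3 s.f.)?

L₀ ≈ 44.1 mg/L

BOD₅ = L₀(1 − e^(−5k_1)) ⇒ L₀ = BOD₅ / (1 − e^(−5×0.440))
= 39.2 / (1 − 0.1108) = 39.2 / 0.8892 = 44.08 mg/L.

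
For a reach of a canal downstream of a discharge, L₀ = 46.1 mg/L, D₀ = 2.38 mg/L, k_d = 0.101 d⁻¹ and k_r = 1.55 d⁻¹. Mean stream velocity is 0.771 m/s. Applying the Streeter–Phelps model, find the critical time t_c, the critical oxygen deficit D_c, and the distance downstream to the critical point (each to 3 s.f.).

t_c = [1/(k_r−k_d)] ln[(k_r/k_d)(1 − D₀(k_r−k_d)/(k_d L₀))]
= [1/(1.55−0.101)] ln[(1.55/0.101)(1 − 2.38×1.449/(0.101×46.1))]
= (1/1.449) ln[15.35 × 0.2593] = 0.6901 × ln(3.980) = 0.6901 × 1.381 = 0.9532 d.
D_c = (k_d/k_r) L₀ e^(−k_d t_c) = (0.101/1.55) × 46.1 × e^(−0.101×0.9532) = 0.06516 × 46.1 × 0.9082 = 2.728 mg/L.
x_c = v t_c = 0.771 m/s × 0.9532 d × 86400 s/d = 63500 m ≈ 63.5 km.

t_c ≈ 0.953 d; D_c ≈ 2.73 mg/L; x_c ≈ 63.5 km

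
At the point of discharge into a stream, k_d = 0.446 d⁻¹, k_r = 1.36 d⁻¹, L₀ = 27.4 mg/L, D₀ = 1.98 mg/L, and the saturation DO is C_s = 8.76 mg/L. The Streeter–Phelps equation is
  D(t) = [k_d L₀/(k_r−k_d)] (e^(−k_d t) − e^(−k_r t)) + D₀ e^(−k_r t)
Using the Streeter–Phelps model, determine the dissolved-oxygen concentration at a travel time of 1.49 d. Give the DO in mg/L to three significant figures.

k_d L₀/(k_r−k_d) = 0.446×27.4/(1.36−0.446) = 12.22/0.9140 = 13.37 mg/L.
e^(−k_d t) = e^(−0.446×1.490) = 0.5145; e^(−k_r t) = e^(−1.36×1.490) = 0.1318.
D = 13.37 × (0.5145 − 0.1318) + 1.98 × 0.1318 = 5.117 + 0.2610 = 5.378 mg/L.
DO = C_s − D = 8.76 − 5.378 = 3.382 mg/L.

DO ≈ 3.38 mg/L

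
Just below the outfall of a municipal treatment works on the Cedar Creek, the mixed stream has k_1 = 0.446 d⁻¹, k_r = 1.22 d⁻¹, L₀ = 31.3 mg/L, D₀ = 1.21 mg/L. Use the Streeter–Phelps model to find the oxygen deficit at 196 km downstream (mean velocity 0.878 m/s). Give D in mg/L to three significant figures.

D ≈ 4.98 mg/L

Travel time t = x/v = 196 km / (0.878 m/s) = 196000 m / 0.878 m/s = 223200 s = 2.584 d.
k_1 L₀/(k_r−k_1) = 0.446×31.3/(1.22−0.446) = 13.96/0.7740 = 18.04 mg/L.
e^(−k_1 t) = e^(−0.446×2.584) = 0.3159; e^(−k_r t) = e^(−1.22×2.584) = 0.04276.
D = 18.04 × (0.3159 − 0.04276) + 1.21 × 0.04276 = 4.926 + 0.05174 = 4.978 mg/L.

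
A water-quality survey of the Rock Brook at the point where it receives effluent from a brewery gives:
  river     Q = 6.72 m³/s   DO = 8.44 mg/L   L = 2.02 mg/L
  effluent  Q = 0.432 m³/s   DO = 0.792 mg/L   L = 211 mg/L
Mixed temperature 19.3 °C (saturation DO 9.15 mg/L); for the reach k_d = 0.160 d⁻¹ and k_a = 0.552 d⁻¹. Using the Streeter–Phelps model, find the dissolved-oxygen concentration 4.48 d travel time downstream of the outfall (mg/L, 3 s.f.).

DO ≈ 6.64 mg/L

Mixed DO = (6.72×8.44 + 0.432×0.792)/(6.72+0.432) = 57.06/7.152 = 7.978 mg/L.
Mixed L₀ = (6.72×2.02 + 0.432×211)/(7.152) = 104.7/7.152 = 14.64 mg/L.
Initial deficit D₀ = C_s − DO₀ = 9.15 − 7.978 = 1.172 mg/L.
D(4.48) = [0.160×14.64/(0.552−0.160)](e^(−0.160×4.48) − e^(−0.552×4.48)) + 1.172 e^(−0.552×4.48)
= 5.977 × (0.4883 − 0.08433) + 1.172 × 0.08433 = 2.513 mg/L.
DO = 9.15 − 2.513 = 6.637 mg/L.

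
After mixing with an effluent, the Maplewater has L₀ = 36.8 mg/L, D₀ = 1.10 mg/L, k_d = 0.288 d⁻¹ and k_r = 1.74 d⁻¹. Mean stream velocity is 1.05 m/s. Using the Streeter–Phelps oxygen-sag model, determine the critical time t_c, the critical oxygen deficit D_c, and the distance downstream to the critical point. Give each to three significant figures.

t_c = [1/(k_r−k_d)] ln[(k_r/k_d)(1 − D₀(k_r−k_d)/(k_d L₀))]
= [1/(1.74−0.288)] ln[(1.74/0.288)(1 − 1.10×1.452/(0.288×36.8))]
= (1/1.452) ln[6.042 × 0.8493] = 0.6887 × ln(5.131) = 0.6887 × 1.635 = 1.126 d.
D_c = (k_d/k_r) L₀ e^(−k_d t_c) = (0.288/1.74) × 36.8 × e^(−0.288×1.126) = 0.1655 × 36.8 × 0.7230 = 4.404 mg/L.
x_c = v t_c = 1.05 m/s × 1.126 d × 86400 s/d = 102200 m ≈ 102 km.

t_c ≈ 1.13 d; D_c ≈ 4.40 mg/L; x_c ≈ 102 km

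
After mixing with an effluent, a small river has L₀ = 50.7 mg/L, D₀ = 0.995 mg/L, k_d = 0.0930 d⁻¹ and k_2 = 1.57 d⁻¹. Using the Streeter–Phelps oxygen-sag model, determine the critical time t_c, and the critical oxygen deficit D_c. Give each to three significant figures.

t_c ≈ 1.66 d; D_c ≈ 2.57 mg/L

t_c = [1/(k_2−k_d)] ln[(k_2/k_d)(1 − D₀(k_2−k_d)/(k_d L₀))]
= [1/(1.57−0.0930)] ln[(1.57/0.0930)(1 − 0.995×1.477/(0.0930×50.7))]
= (1/1.477) ln[16.88 × 0.6883] = 0.6770 × ln(11.62) = 0.6770 × 2.453 = 1.661 d.
L(t_c) = L₀ e^(−k_d t_c) = 50.7 × 0.8569 = 43.44 mg/L, and at the critical point k_2 D_c = k_d L, so D_c = (0.0930/1.57) × 43.44 = 2.573 mg/L.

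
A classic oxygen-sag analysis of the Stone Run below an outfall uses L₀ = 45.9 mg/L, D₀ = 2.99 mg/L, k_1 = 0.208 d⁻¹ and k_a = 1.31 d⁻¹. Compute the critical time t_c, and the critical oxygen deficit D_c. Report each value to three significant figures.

At the critical point dD/dt = 0, so k_1 L₀ e^(−k_1 t) = k_a D. Substituting D(t) from the Streeter–Phelps equation and solving for t gives
t_c = ln[(k_a/k_1)(1 − D₀(k_a−k_1)/(k_1 L₀))] / (k_a−k_1).
Here k_a−k_1 = 1.102 d⁻¹ and 1 − D₀(k_a−k_1)/(k_1 L₀) = 1 − 2.99×1.102/(0.208×45.9) = 0.6549, so
t_c = ln(6.298 × 0.6549) / 1.102 = 1.417 / 1.102 = 1.286 d.
L(t_c) = L₀ e^(−k_1 t_c) = 45.9 × 0.7653 = 35.13 mg/L, and at the critical point k_a D_c = k_1 L, so D_c = (0.208/1.31) × 35.13 = 5.578 mg/L.

t_c ≈ 1.29 d; D_c ≈ 5.58 mg/L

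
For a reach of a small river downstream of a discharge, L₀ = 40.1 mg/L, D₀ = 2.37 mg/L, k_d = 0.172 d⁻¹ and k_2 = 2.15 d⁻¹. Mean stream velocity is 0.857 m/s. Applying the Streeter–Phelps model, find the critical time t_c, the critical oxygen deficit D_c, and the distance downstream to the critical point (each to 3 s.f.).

At the critical point dD/dt = 0, so k_d L₀ e^(−k_d t) = k_2 D. Substituting D(t) from the Streeter–Phelps equation and solving for t gives
t_c = ln[(k_2/k_d)(1 − D₀(k_2−k_d)/(k_d L₀))] / (k_2−k_d).
Here k_2−k_d = 1.978 d⁻¹ and 1 − D₀(k_2−k_d)/(k_d L₀) = 1 − 2.37×1.978/(0.172×40.1) = 0.3203, so
t_c = ln(12.50 × 0.3203) / 1.978 = 1.387 / 1.978 = 0.7014 d.
L(t_c) = L₀ e^(−k_d t_c) = 40.1 × 0.8864 = 35.54 mg/L, and at the critical point k_2 D_c = k_d L, so D_c = (0.172/2.15) × 35.54 = 2.843 mg/L.
x_c = v t_c = 0.857 m/s × 0.7014 d × 86400 s/d = 51930 m ≈ 51.9 km.

t_c ≈ 0.701 d; D_c ≈ 2.84 mg/L; x_c ≈ 51.9 km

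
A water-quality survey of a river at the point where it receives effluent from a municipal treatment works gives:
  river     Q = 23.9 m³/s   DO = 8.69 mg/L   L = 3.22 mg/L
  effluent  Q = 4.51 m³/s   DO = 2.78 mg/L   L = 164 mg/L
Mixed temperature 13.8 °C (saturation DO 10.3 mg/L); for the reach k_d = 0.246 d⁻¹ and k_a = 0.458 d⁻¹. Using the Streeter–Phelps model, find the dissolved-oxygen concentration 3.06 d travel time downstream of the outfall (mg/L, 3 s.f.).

Mixed DO = (23.9×8.69 + 4.51×2.78)/(23.9+4.51) = 220.2/28.41 = 7.752 mg/L.
Mixed L₀ = (23.9×3.22 + 4.51×164)/(28.41) = 816.6/28.41 = 28.74 mg/L.
Initial deficit D₀ = C_s − DO₀ = 10.3 − 7.752 = 2.548 mg/L.
D(3.06) = [0.246×28.74/(0.458−0.246)](e^(−0.246×3.06) − e^(−0.458×3.06)) + 2.548 e^(−0.458×3.06)
= 33.35 × (0.4711 − 0.2462) + 2.548 × 0.2462 = 8.126 mg/L.
DO = 10.3 − 8.126 = 2.174 mg/L.

DO ≈ 2.17 mg/L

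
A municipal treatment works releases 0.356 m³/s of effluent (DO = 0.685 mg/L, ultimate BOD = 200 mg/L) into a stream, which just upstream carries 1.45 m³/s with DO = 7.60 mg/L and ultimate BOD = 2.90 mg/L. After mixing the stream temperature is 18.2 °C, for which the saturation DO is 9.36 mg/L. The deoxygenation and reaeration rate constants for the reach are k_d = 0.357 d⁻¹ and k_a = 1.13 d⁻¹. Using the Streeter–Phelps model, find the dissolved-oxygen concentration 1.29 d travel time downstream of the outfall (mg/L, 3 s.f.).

Mixed DO = (1.45×7.60 + 0.356×0.685)/(1.45+0.356) = 11.26/1.806 = 6.237 mg/L.
Mixed L₀ = (1.45×2.90 + 0.356×200)/(1.806) = 75.41/1.806 = 41.75 mg/L.
Initial deficit D₀ = C_s − DO₀ = 9.36 − 6.237 = 3.123 mg/L.
D(1.29) = [0.357×41.75/(1.13−0.357)](e^(−0.357×1.29) − e^(−1.13×1.29)) + 3.123 e^(−1.13×1.29)
= 19.28 × (0.6309 − 0.2328) + 3.123 × 0.2328 = 8.405 mg/L.
DO = 9.36 − 8.405 = 0.9550 mg/L.

DO ≈ 0.955 mg/L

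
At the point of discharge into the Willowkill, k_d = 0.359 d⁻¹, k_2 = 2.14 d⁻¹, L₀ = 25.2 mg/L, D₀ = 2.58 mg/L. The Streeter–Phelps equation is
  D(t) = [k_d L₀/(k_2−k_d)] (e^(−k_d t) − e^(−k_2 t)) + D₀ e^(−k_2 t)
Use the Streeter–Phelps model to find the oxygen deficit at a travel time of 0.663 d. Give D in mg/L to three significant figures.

D ≈ 3.40 mg/L

k_d L₀/(k_2−k_d) = 0.359×25.2/(2.14−0.359) = 9.047/1.781 = 5.080 mg/L.
e^(−k_d t) = e^(−0.359×0.6630) = 0.7882; e^(−k_2 t) = e^(−2.14×0.6630) = 0.2420.
D = 5.080 × (0.7882 − 0.2420) + 2.58 × 0.2420 = 2.774 + 0.6244 = 3.399 mg/L.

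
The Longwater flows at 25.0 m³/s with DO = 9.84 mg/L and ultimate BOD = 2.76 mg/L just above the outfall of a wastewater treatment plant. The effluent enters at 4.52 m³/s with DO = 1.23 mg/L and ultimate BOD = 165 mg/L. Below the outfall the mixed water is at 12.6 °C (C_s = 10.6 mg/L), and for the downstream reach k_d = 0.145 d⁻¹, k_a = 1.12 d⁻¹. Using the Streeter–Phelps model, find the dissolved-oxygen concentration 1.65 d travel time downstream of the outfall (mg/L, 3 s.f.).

Mixed DO = (25.0×9.84 + 4.52×1.23)/(25.0+4.52) = 251.6/29.52 = 8.522 mg/L.
Mixed L₀ = (25.0×2.76 + 4.52×165)/(29.52) = 814.8/29.52 = 27.60 mg/L.
Initial deficit D₀ = C_s − DO₀ = 10.6 − 8.522 = 2.078 mg/L.
D(1.65) = [0.145×27.60/(1.12−0.145)](e^(−0.145×1.65) − e^(−1.12×1.65)) + 2.078 e^(−1.12×1.65)
= 4.105 × (0.7872 − 0.1576) + 2.078 × 0.1576 = 2.912 mg/L.
DO = 10.6 − 2.912 = 7.688 mg/L.

DO ≈ 7.69 mg/L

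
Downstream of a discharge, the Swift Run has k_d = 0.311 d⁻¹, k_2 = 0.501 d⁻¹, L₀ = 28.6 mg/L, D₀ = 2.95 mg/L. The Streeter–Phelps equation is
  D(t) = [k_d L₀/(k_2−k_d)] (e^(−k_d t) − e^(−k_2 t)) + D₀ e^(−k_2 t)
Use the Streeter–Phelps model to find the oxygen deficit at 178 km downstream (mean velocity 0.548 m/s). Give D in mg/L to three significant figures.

D ≈ 7.87 mg/L

Travel time t = x/v = 178 km / (0.548 m/s) = 178000 m / 0.548 m/s = 324800 s = 3.759 d.
k_d L₀/(k_2−k_d) = 0.311×28.6/(0.501−0.311) = 8.895/0.1900 = 46.81 mg/L.
e^(−k_d t) = e^(−0.311×3.759) = 0.3106; e^(−k_2 t) = e^(−0.501×3.759) = 0.1521.
D = 46.81 × (0.3106 − 0.1521) + 2.95 × 0.1521 = 7.423 + 0.4486 = 7.871 mg/L.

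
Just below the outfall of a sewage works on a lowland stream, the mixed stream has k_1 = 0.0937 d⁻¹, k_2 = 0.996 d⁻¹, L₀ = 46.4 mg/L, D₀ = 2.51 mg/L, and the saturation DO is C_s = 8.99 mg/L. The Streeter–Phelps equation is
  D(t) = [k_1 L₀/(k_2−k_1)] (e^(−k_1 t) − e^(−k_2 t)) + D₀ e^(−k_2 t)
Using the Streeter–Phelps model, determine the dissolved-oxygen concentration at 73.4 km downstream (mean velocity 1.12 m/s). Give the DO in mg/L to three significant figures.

DO ≈ 5.59 mg/L

Travel time t = x/v = 73.4 km / (1.12 m/s) = 73400 m / 1.12 m/s = 65540 s = 0.7585 d.
k_1 L₀/(k_2−k_1) = 0.0937×46.4/(0.996−0.0937) = 4.348/0.9023 = 4.818 mg/L.
e^(−k_1 t) = e^(−0.0937×0.7585) = 0.9314; e^(−k_2 t) = e^(−0.996×0.7585) = 0.4698.
D = 4.818 × (0.9314 − 0.4698) + 2.51 × 0.4698 = 2.224 + 1.179 = 3.403 mg/L.
DO = C_s − D = 8.99 − 3.403 = 5.587 mg/L.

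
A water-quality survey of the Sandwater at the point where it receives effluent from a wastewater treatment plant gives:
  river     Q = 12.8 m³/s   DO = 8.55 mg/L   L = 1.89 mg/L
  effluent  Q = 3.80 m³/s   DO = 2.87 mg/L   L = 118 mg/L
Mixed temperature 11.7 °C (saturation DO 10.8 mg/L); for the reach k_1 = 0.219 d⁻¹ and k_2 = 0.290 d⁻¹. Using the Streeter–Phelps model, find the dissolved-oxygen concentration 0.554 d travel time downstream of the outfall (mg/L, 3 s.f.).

DO ≈ 4.78 mg/L

Mixed DO = (12.8×8.55 + 3.80×2.87)/(12.8+3.80) = 120.3/16.60 = 7.250 mg/L.
Mixed L₀ = (12.8×1.89 + 3.80×118)/(16.60) = 472.6/16.60 = 28.47 mg/L.
Initial deficit D₀ = C_s − DO₀ = 10.8 − 7.250 = 3.550 mg/L.
D(0.554) = [0.219×28.47/(0.290−0.219)](e^(−0.219×0.554) − e^(−0.290×0.554)) + 3.550 e^(−0.290×0.554)
= 87.81 × (0.8857 − 0.8516) + 3.550 × 0.8516 = 6.023 mg/L.
DO = 10.8 − 6.023 = 4.777 mg/L.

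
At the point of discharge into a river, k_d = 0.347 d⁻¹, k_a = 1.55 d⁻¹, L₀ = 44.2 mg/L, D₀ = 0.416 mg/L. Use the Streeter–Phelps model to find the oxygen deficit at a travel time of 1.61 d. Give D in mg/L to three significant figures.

k_d L₀/(k_a−k_d) = 0.347×44.2/(1.55−0.347) = 15.34/1.203 = 12.75 mg/L.
e^(−k_d t) = e^(−0.347×1.610) = 0.5720; e^(−k_a t) = e^(−1.55×1.610) = 0.08246.
D = 12.75 × (0.5720 − 0.08246) + 0.416 × 0.08246 = 6.241 + 0.03430 = 6.275 mg/L.

D ≈ 6.28 mg/L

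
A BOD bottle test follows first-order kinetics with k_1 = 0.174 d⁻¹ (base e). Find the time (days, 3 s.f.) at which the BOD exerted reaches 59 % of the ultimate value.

y/L₀ = 1 − e^(−k_1 t) = 0.59 ⇒ e^(−k_1 t) = 0.410
t = −ln(0.410) / 0.174 = 0.8916 / 0.174 = 5.124 d.

t ≈ 5.12 d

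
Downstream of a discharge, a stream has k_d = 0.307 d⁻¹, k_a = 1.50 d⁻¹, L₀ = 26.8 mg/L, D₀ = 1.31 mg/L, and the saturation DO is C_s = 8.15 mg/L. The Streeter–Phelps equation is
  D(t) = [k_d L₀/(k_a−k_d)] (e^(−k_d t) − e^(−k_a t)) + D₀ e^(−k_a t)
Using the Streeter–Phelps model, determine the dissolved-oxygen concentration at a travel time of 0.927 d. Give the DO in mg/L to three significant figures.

k_d L₀/(k_a−k_d) = 0.307×26.8/(1.50−0.307) = 8.228/1.193 = 6.897 mg/L.
e^(−k_d t) = e^(−0.307×0.9270) = 0.7523; e^(−k_a t) = e^(−1.50×0.9270) = 0.2490.
D = 6.897 × (0.7523 − 0.2490) + 1.31 × 0.2490 = 3.472 + 0.3261 = 3.798 mg/L.
DO = C_s − D = 8.15 − 3.798 = 4.352 mg/L.

DO ≈ 4.35 mg/L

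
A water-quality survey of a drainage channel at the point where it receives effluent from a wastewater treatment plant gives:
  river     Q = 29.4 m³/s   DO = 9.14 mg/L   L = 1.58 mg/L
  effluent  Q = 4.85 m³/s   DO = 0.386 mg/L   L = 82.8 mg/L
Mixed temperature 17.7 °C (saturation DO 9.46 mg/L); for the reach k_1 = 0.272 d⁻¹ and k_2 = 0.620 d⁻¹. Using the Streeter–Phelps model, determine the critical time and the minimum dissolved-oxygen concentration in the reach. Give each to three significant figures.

Mixed DO = (29.4×9.14 + 4.85×0.386)/(29.4+4.85) = 270.6/34.25 = 7.900 mg/L.
Mixed L₀ = (29.4×1.58 + 4.85×82.8)/(34.25) = 448.0/34.25 = 13.08 mg/L.
Initial deficit D₀ = C_s − DO₀ = 9.46 − 7.900 = 1.560 mg/L.
t_c = (1/0.3480) ln[(0.620/0.272)(1 − 1.560×0.3480/(0.272×13.08))] = 2.874 × ln(1.932) = 1.892 d.
D_c = (0.272/0.620) × 13.08 × e^(−0.272×1.892) = 0.4387 × 13.08 × 0.5977 = 3.430 mg/L.
Minimum DO = 9.46 − 3.430 = 6.030 mg/L.

t_c ≈ 1.89 d; minimum DO ≈ 6.03 mg/L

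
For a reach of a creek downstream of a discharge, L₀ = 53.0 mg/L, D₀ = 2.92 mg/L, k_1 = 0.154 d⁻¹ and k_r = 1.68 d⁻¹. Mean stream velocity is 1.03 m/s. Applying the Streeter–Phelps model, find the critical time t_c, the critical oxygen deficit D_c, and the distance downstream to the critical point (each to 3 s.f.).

t_c ≈ 1.05 d; D_c ≈ 4.13 mg/L; x_c ≈ 93.3 km

t_c = [1/(k_r−k_1)] ln[(k_r/k_1)(1 − D₀(k_r−k_1)/(k_1 L₀))]
= [1/(1.68−0.154)] ln[(1.68/0.154)(1 − 2.92×1.526/(0.154×53.0))]
= (1/1.526) ln[10.91 × 0.4541] = 0.6553 × ln(4.953) = 0.6553 × 1.600 = 1.049 d.
D_c = (k_1/k_r) L₀ e^(−k_1 t_c) = (0.154/1.68) × 53.0 × e^(−0.154×1.049) = 0.09167 × 53.0 × 0.8509 = 4.134 mg/L.
x_c = v t_c = 1.03 m/s × 1.049 d × 86400 s/d = 93310 m ≈ 93.3 km.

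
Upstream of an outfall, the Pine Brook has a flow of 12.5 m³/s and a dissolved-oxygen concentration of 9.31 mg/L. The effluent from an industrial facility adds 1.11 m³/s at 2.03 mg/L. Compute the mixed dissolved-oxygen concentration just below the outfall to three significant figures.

Flow-weighted mixing: C = (Q_r C_r + Q_w C_w)/(Q_r + Q_w)
= (12.5×9.31 + 1.11×2.03)/(12.5 + 1.11) = 118.6/13.61 = 8.716 mg/L.

8.72 mg/L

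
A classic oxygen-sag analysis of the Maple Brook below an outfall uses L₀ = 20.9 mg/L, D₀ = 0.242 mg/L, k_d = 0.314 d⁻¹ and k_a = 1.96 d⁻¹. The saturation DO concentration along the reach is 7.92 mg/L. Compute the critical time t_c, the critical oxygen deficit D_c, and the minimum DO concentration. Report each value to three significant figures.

t_c ≈ 1.07 d; D_c ≈ 2.39 mg/L; min DO ≈ 5.53 mg/L

With k_a/k_d = 6.242 and 1 − D₀(k_a−k_d)/(k_d L₀) = 0.9393,
t_c = ln(6.242 × 0.9393) / (1.96 − 0.314) = ln(5.863) / 1.646 = 1.769/1.646 = 1.075 d.
D_c = (k_d/k_a) L₀ e^(−k_d t_c) = (0.314/1.96) × 20.9 × e^(−0.314×1.075) = 0.1602 × 20.9 × 0.7136 = 2.389 mg/L.
Minimum DO = C_s − D_c = 7.92 − 2.389 = 5.531 mg/L.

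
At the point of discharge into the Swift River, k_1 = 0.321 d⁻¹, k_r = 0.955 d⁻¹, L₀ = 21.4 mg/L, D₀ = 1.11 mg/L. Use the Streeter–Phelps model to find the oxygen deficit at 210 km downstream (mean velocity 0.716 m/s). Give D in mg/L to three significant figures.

D ≈ 3.26 mg/L

Travel time t = x/v = 210 km / (0.716 m/s) = 210000 m / 0.716 m/s = 293300 s = 3.395 d.
k_1 L₀/(k_r−k_1) = 0.321×21.4/(0.955−0.321) = 6.869/0.6340 = 10.84 mg/L.
e^(−k_1 t) = e^(−0.321×3.395) = 0.3363; e^(−k_r t) = e^(−0.955×3.395) = 0.03909.
D = 10.84 × (0.3363 − 0.03909) + 1.11 × 0.03909 = 3.221 + 0.04339 = 3.264 mg/L.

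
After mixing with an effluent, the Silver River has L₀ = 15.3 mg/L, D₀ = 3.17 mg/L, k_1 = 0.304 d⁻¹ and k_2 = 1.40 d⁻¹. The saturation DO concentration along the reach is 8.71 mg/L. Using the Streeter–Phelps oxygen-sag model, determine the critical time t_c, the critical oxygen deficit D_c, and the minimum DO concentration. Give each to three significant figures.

t_c ≈ 0.140 d; D_c ≈ 3.18 mg/L; min DO ≈ 5.53 mg/L

With k_2/k_1 = 4.605 and 1 − D₀(k_2−k_1)/(k_1 L₀) = 0.2530,
t_c = ln(4.605 × 0.2530) / (1.40 − 0.304) = ln(1.165) / 1.096 = 0.1529/1.096 = 0.1395 d.
L(t_c) = L₀ e^(−k_1 t_c) = 15.3 × 0.9585 = 14.66 mg/L, and at the critical point k_2 D_c = k_1 L, so D_c = (0.304/1.40) × 14.66 = 3.184 mg/L.
Minimum DO = C_s − D_c = 8.71 − 3.184 = 5.526 mg/L.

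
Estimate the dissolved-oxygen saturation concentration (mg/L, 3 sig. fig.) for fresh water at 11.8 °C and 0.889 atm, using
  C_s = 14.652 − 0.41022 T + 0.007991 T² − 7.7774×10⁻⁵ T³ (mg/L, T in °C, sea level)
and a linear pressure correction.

C_s ≈ 9.60 mg/L

At sea level: C_s = 14.652 − 0.41022×11.8 + 0.007991×11.8² − 7.7774×10⁻⁵×11.8³ = 10.80 mg/L.
Pressure correction: C_s' = 10.80 × 0.889 = 9.598 mg/L.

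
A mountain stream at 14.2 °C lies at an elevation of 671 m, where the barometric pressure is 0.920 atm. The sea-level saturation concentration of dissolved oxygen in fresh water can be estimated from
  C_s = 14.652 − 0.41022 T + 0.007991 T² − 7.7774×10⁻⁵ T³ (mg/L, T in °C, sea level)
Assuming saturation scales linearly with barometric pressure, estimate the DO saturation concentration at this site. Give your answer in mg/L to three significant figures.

At sea level: C_s = 14.652 − 0.41022×14.2 + 0.007991×14.2² − 7.7774×10⁻⁵×14.2³ = 10.22 mg/L.
Pressure correction: C_s' = 10.22 × 0.920 = 9.398 mg/L.

C_s ≈ 9.40 mg/L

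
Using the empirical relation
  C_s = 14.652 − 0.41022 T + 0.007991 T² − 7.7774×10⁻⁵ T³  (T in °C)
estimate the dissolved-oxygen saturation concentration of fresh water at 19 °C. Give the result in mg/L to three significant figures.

C_s ≈ 9.21 mg/L

C_s = 14.652 − 0.41022×19 + 0.007991×19² − 7.7774×10⁻⁵×19³ = 9.209 mg/L.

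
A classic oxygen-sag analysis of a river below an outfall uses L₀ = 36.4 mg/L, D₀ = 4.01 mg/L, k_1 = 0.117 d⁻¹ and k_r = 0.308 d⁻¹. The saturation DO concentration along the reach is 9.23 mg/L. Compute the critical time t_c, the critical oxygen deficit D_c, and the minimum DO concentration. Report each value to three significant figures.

t_c ≈ 4.03 d; D_c ≈ 8.63 mg/L; min DO ≈ 0.601 mg/L

t_c = [1/(k_r−k_1)] ln[(k_r/k_1)(1 − D₀(k_r−k_1)/(k_1 L₀))]
= [1/(0.308−0.117)] ln[(0.308/0.117)(1 − 4.01×0.1910/(0.117×36.4))]
= (1/0.1910) ln[2.632 × 0.8202] = 5.236 × ln(2.159) = 5.236 × 0.7697 = 4.030 d.
L(t_c) = L₀ e^(−k_1 t_c) = 36.4 × 0.6241 = 22.72 mg/L, and at the critical point k_r D_c = k_1 L, so D_c = (0.117/0.308) × 22.72 = 8.629 mg/L.
Minimum DO = C_s − D_c = 9.23 − 8.629 = 0.6006 mg/L.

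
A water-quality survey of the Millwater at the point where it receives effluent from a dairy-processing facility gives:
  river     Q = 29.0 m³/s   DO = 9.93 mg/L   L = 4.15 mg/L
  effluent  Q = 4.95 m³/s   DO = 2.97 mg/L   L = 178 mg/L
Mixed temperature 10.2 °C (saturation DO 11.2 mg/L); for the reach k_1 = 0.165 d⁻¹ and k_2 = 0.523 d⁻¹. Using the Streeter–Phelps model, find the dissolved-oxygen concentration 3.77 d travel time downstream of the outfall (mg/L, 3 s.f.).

DO ≈ 5.48 mg/L

Mixed DO = (29.0×9.93 + 4.95×2.97)/(29.0+4.95) = 302.7/33.95 = 8.915 mg/L.
Mixed L₀ = (29.0×4.15 + 4.95×178)/(33.95) = 1001/33.95 = 29.50 mg/L.
Initial deficit D₀ = C_s − DO₀ = 11.2 − 8.915 = 2.285 mg/L.
D(3.77) = [0.165×29.50/(0.523−0.165)](e^(−0.165×3.77) − e^(−0.523×3.77)) + 2.285 e^(−0.523×3.77)
= 13.60 × (0.5368 − 0.1392) + 2.285 × 0.1392 = 5.724 mg/L.
DO = 11.2 − 5.724 = 5.476 mg/L.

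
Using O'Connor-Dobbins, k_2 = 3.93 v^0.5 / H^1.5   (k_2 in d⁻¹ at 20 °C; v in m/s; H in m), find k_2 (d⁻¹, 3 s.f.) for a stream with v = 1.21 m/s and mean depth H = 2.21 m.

k_2 ≈ 1.32 d⁻¹

k_2 = 3.93 × 1.21^0.5 / 2.21^1.5 = 3.93 × 1.100 / 3.285 = 1.316 d⁻¹.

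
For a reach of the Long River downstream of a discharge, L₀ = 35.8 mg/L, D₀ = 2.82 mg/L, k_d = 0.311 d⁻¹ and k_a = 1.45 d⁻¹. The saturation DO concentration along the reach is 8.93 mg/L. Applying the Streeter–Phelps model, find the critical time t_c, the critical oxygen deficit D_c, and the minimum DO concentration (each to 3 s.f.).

t_c = [1/(k_a−k_d)] ln[(k_a/k_d)(1 − D₀(k_a−k_d)/(k_d L₀))]
= [1/(1.45−0.311)] ln[(1.45/0.311)(1 − 2.82×1.139/(0.311×35.8))]
= (1/1.139) ln[4.662 × 0.7115] = 0.8780 × ln(3.317) = 0.8780 × 1.199 = 1.053 d.
L(t_c) = L₀ e^(−k_d t_c) = 35.8 × 0.7208 = 25.80 mg/L, and at the critical point k_a D_c = k_d L, so D_c = (0.311/1.45) × 25.80 = 5.534 mg/L.
Minimum DO = C_s − D_c = 8.93 − 5.534 = 3.396 mg/L.

t_c ≈ 1.05 d; D_c ≈ 5.53 mg/L; min DO ≈ 3.40 mg/L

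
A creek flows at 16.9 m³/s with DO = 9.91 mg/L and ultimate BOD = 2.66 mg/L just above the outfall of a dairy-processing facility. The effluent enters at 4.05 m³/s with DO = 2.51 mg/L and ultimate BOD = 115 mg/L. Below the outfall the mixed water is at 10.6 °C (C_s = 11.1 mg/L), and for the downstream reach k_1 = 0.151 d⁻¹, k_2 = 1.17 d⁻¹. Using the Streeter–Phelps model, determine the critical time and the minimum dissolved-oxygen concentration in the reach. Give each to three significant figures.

Mixed DO = (16.9×9.91 + 4.05×2.51)/(16.9+4.05) = 177.6/20.95 = 8.479 mg/L.
Mixed L₀ = (16.9×2.66 + 4.05×115)/(20.95) = 510.7/20.95 = 24.38 mg/L.
Initial deficit D₀ = C_s − DO₀ = 11.1 − 8.479 = 2.621 mg/L.
t_c = (1/1.019) ln[(1.17/0.151)(1 − 2.621×1.019/(0.151×24.38))] = 0.9814 × ln(2.127) = 0.7408 d.
D_c = (0.151/1.17) × 24.38 × e^(−0.151×0.7408) = 0.1291 × 24.38 × 0.8942 = 2.813 mg/L.
Minimum DO = 11.1 − 2.813 = 8.287 mg/L.

t_c ≈ 0.741 d; minimum DO ≈ 8.29 mg/L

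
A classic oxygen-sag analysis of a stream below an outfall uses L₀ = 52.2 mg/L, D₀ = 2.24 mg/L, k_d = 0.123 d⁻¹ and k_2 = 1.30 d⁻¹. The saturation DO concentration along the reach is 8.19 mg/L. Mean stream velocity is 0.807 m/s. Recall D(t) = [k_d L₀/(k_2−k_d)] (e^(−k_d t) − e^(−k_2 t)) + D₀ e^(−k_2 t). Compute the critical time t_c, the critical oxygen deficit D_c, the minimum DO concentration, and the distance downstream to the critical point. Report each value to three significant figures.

t_c ≈ 1.55 d; D_c ≈ 4.08 mg/L; min DO ≈ 4.11 mg/L; x_c ≈ 108 km

t_c = [1/(k_2−k_d)] ln[(k_2/k_d)(1 − D₀(k_2−k_d)/(k_d L₀))]
= [1/(1.30−0.123)] ln[(1.30/0.123)(1 − 2.24×1.177/(0.123×52.2))]
= (1/1.177) ln[10.57 × 0.5894] = 0.8496 × ln(6.229) = 0.8496 × 1.829 = 1.554 d.
D_c = (k_d/k_2) L₀ e^(−k_d t_c) = (0.123/1.30) × 52.2 × e^(−0.123×1.554) = 0.09462 × 52.2 × 0.8260 = 4.080 mg/L.
Minimum DO = C_s − D_c = 8.19 − 4.080 = 4.110 mg/L.
x_c = v t_c = 0.807 m/s × 1.554 d × 86400 s/d = 108400 m ≈ 108 km.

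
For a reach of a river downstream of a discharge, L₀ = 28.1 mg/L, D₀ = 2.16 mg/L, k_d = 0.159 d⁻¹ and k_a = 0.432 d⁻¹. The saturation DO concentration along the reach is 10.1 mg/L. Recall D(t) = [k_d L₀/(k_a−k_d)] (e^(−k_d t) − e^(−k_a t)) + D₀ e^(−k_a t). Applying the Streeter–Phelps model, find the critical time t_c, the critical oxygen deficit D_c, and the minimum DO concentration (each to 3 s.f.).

With k_a/k_d = 2.717 and 1 − D₀(k_a−k_d)/(k_d L₀) = 0.8680,
t_c = ln(2.717 × 0.8680) / (0.432 − 0.159) = ln(2.358) / 0.2730 = 0.8580/0.2730 = 3.143 d.
L(t_c) = L₀ e^(−k_d t_c) = 28.1 × 0.6067 = 17.05 mg/L, and at the critical point k_a D_c = k_d L, so D_c = (0.159/0.432) × 17.05 = 6.275 mg/L.
Minimum DO = C_s − D_c = 10.1 − 6.275 = 3.825 mg/L.

t_c ≈ 3.14 d; D_c ≈ 6.27 mg/L; min DO ≈ 3.83 mg/L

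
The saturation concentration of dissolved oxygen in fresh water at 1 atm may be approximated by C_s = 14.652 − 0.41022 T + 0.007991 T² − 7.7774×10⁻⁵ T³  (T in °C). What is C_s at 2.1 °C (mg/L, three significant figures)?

C_s ≈ 13.8 mg/L

C_s = 14.652 − 0.41022×2.1 + 0.007991×2.1² − 7.7774×10⁻⁵×2.1³ = 13.83 mg/L.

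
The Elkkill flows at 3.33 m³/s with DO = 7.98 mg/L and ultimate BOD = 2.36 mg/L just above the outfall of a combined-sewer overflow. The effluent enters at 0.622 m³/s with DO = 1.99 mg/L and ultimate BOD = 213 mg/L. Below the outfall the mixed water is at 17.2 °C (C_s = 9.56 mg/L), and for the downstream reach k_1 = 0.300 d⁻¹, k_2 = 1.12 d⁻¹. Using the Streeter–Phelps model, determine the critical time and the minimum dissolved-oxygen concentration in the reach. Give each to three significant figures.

t_c ≈ 1.34 d; minimum DO ≈ 3.20 mg/L

Mixed DO = (3.33×7.98 + 0.622×1.99)/(3.33+0.622) = 27.81/3.952 = 7.037 mg/L.
Mixed L₀ = (3.33×2.36 + 0.622×213)/(3.952) = 140.3/3.952 = 35.51 mg/L.
Initial deficit D₀ = C_s − DO₀ = 9.56 − 7.037 = 2.523 mg/L.
t_c = (1/0.8200) ln[(1.12/0.300)(1 − 2.523×0.8200/(0.300×35.51))] = 1.220 × ln(3.008) = 1.343 d.
D_c = (0.300/1.12) × 35.51 × e^(−0.300×1.343) = 0.2679 × 35.51 × 0.6683 = 6.357 mg/L.
Minimum DO = 9.56 − 6.357 = 3.203 mg/L.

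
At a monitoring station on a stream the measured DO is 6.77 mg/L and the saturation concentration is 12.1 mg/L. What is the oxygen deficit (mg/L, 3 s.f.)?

D = C_s − C = 12.1 − 6.77 = 5.33 mg/L.

D ≈ 5.33 mg/L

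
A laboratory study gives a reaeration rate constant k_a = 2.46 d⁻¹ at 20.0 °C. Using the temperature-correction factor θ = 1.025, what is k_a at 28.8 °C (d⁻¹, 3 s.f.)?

k_a ≈ 3.06 d⁻¹

k_a(T₂) = k_a(T₁) · θ^(T₂−T₁) = 2.46 × 1.025^(28.8−20.0)
= 2.46 × 1.025^8.80 = 2.46 × 1.243 = 3.057 d⁻¹.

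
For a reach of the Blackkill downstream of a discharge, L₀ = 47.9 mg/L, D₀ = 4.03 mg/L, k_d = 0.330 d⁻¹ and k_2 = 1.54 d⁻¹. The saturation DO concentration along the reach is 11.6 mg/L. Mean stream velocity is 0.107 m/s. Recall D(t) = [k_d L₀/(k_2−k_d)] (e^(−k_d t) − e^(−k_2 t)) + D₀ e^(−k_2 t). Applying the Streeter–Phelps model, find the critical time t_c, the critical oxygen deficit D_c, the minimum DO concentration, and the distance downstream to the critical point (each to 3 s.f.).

t_c ≈ 0.968 d; D_c ≈ 7.46 mg/L; min DO ≈ 4.14 mg/L; x_c ≈ 8.95 km

t_c = [1/(k_2−k_d)] ln[(k_2/k_d)(1 − D₀(k_2−k_d)/(k_d L₀))]
= [1/(1.54−0.330)] ln[(1.54/0.330)(1 − 4.03×1.210/(0.330×47.9))]
= (1/1.210) ln[4.667 × 0.6915] = 0.8264 × ln(3.227) = 0.8264 × 1.172 = 0.9682 d.
D_c = (k_d/k_2) L₀ e^(−k_d t_c) = (0.330/1.54) × 47.9 × e^(−0.330×0.9682) = 0.2143 × 47.9 × 0.7265 = 7.457 mg/L.
Minimum DO = C_s − D_c = 11.6 − 7.457 = 4.143 mg/L.
x_c = v t_c = 0.107 m/s × 0.9682 d × 86400 s/d = 8951 m ≈ 8.95 km.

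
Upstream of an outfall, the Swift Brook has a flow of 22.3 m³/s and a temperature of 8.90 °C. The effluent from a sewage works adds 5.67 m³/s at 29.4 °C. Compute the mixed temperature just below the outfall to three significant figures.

Flow-weighted mixing: C = (Q_r C_r + Q_w C_w)/(Q_r + Q_w)
= (22.3×8.90 + 5.67×29.4)/(22.3 + 5.67) = 365.2/27.97 = 13.06 °C.

13.1 °C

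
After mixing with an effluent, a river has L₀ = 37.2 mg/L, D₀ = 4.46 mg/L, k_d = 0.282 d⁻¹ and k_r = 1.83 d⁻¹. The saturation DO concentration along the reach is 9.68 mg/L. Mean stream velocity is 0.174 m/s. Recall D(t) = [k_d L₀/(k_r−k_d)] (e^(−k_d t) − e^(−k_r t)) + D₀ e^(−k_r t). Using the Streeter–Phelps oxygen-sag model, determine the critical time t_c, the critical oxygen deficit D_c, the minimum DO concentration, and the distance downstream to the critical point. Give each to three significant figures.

t_c = [1/(k_r−k_d)] ln[(k_r/k_d)(1 − D₀(k_r−k_d)/(k_d L₀))]
= [1/(1.83−0.282)] ln[(1.83/0.282)(1 − 4.46×1.548/(0.282×37.2))]
= (1/1.548) ln[6.489 × 0.3419] = 0.6460 × ln(2.218) = 0.6460 × 0.7968 = 0.5147 d.
L(t_c) = L₀ e^(−k_d t_c) = 37.2 × 0.8649 = 32.17 mg/L, and at the critical point k_r D_c = k_d L, so D_c = (0.282/1.83) × 32.17 = 4.958 mg/L.
Minimum DO = C_s − D_c = 9.68 − 4.958 = 4.722 mg/L.
x_c = v t_c = 0.174 m/s × 0.5147 d × 86400 s/d = 7739 m ≈ 7.74 km.

t_c ≈ 0.515 d; D_c ≈ 4.96 mg/L; min DO ≈ 4.72 mg/L; x_c ≈ 7.74 km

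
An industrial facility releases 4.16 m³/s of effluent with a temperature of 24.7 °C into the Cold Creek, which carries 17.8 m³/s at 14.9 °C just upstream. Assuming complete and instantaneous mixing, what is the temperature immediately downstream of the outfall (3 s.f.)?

Flow-weighted mixing: C = (Q_r C_r + Q_w C_w)/(Q_r + Q_w)
= (17.8×14.9 + 4.16×24.7)/(17.8 + 4.16) = 368.0/21.96 = 16.76 °C.

16.8 °C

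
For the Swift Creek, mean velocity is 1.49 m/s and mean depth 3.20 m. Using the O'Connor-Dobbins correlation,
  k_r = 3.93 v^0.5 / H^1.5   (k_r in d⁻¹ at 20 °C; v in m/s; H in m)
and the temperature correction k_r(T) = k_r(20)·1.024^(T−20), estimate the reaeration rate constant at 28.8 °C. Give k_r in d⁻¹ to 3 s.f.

k_r(20) = 3.93 × 1.49^0.5 / 3.20^1.5 = 3.93 × 1.221 / 5.724 = 0.8380 d⁻¹.
k_r(28.8) = 0.8380 × 1.024^(28.8−20) = 0.8380 × 1.232 = 1.033 d⁻¹.

k_r ≈ 1.03 d⁻¹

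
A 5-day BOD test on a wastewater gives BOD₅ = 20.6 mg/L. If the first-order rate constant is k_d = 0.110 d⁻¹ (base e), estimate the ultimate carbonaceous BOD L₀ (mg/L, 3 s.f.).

BOD₅ = L₀(1 − e^(−5k_d)) ⇒ L₀ = BOD₅ / (1 − e^(−5×0.110))
= 20.6 / (1 − 0.5769) = 20.6 / 0.4231 = 48.69 mg/L.

L₀ ≈ 48.7 mg/L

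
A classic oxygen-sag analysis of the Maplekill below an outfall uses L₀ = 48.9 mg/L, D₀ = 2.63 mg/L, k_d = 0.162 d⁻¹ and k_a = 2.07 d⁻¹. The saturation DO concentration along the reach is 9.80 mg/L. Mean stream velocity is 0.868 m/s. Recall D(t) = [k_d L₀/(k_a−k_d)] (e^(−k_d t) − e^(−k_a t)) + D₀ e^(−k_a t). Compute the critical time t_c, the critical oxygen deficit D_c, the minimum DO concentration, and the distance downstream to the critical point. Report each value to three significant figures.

t_c ≈ 0.809 d; D_c ≈ 3.36 mg/L; min DO ≈ 6.44 mg/L; x_c ≈ 60.7 km

At the critical point dD/dt = 0, so k_d L₀ e^(−k_d t) = k_a D. Substituting D(t) from the Streeter–Phelps equation and solving for t gives
t_c = ln[(k_a/k_d)(1 − D₀(k_a−k_d)/(k_d L₀))] / (k_a−k_d).
Here k_a−k_d = 1.908 d⁻¹ and 1 − D₀(k_a−k_d)/(k_d L₀) = 1 − 2.63×1.908/(0.162×48.9) = 0.3666, so
t_c = ln(12.78 × 0.3666) / 1.908 = 1.544 / 1.908 = 0.8093 d.
D_c = (k_d/k_a) L₀ e^(−k_d t_c) = (0.162/2.07) × 48.9 × e^(−0.162×0.8093) = 0.07826 × 48.9 × 0.8771 = 3.357 mg/L.
Minimum DO = C_s − D_c = 9.80 − 3.357 = 6.443 mg/L.
x_c = v t_c = 0.868 m/s × 0.8093 d × 86400 s/d = 60690 m ≈ 60.7 km.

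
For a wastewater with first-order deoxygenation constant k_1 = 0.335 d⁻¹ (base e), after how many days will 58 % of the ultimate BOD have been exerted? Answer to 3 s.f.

y/L₀ = 1 − e^(−k_1 t) = 0.58 ⇒ e^(−k_1 t) = 0.420
t = −ln(0.420) / 0.335 = 0.8675 / 0.335 = 2.590 d.

t ≈ 2.59 d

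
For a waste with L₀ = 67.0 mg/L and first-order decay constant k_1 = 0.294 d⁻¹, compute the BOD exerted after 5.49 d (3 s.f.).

y_t = L₀(1 − e^(−k_1 t)) = 67.0 × (1 − e^(−0.294×5.49))
= 67.0 × (1 − 0.1991) = 67.0 × 0.8009 = 53.66 mg/L.

y ≈ 53.7 mg/L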